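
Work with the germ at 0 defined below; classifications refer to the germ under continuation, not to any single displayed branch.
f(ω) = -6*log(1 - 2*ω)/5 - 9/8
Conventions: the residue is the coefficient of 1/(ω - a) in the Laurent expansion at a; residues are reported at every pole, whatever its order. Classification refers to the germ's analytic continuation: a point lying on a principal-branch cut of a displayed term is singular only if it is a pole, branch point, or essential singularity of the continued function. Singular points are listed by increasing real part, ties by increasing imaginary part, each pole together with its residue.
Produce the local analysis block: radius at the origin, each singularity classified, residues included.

Branch term (-6/5)*log(1 - ω/(1/2)): its argument vanishes at ω = 1/2, a logarithmic branch point, modulus 1/2.
The radius of convergence is the smallest modulus among the singular points: 1/2.

Radius of convergence at 0: 1/2.
At 1/2: a logarithmic branch point.


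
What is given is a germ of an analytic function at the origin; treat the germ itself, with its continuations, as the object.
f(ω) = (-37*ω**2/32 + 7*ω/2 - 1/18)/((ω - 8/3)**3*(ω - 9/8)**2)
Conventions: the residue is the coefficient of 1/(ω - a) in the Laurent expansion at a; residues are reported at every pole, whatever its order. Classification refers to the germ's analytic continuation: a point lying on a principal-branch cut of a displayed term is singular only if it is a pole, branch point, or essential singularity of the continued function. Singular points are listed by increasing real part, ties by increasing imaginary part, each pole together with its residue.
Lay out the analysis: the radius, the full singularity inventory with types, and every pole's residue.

Denominator factor (ω - 8/3)^3: pole of order 3 at 8/3, modulus 8/3.
Denominator factor (ω - 9/8)^2: pole of order 2 at 9/8, modulus 9/8.
The radius of convergence is the smallest modulus among the singular points: 9/8.
At the order-2 pole 9/8 set g(ω) = (ω - (9/8))^2*f(ω) = (-37*ω**2/32 + 7*ω/2 - 1/18)/(ω - 8/3)**3.
Order-2 pole: residue = g'(a); g'(9/8) = -2866806/1874161, so the residue is -2866806/1874161.
At the order-3 pole 8/3 set g(ω) = (ω - (8/3))^3*f(ω) = (-37*ω**2/32 + 7*ω/2 - 1/18)/(ω - 9/8)**2.
Order-3 pole: residue = g''(a)/2; g''(8/3) = 5733612/1874161, so the residue is 2866806/1874161.
List the singular points by increasing real part (a conjugate pair: the negative imaginary part first).

Radius of convergence at 0: 9/8.
At 9/8: a pole of order 2; residue -2866806/1874161.
At 8/3: a pole of order 3; residue 2866806/1874161.


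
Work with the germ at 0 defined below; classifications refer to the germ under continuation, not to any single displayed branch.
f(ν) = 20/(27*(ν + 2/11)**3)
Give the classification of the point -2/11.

The point is a pole of order 3.

The denominator factor ν + 2/11 vanishes at -2/11 and appears to the power 3; the numerator there equals 20/27, nonzero, and no other factor vanishes.
Hence a pole whose order is the multiplicity, 3.


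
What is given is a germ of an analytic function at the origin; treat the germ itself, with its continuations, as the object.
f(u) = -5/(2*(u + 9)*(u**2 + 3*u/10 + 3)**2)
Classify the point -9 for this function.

The point is a pole of order 1.

The denominator factor u + 9 vanishes at -9 and appears to the power 1; the numerator there equals -5/2, nonzero, and no other factor vanishes.
Hence a pole whose order is the multiplicity, 1.


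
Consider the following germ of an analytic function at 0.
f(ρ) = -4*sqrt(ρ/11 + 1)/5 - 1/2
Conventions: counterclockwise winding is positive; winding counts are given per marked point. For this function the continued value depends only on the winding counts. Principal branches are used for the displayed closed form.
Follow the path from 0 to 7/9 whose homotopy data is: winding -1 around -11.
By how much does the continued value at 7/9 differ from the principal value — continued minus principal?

Continued minus principal equals (8/165)*sqrt(1166).

The rational part is single-valued and drops out of the difference; each branch term changes only by its own monodromy.
(-4/5)*sqrt(1 - ρ/(-11)): winding -1 is odd, the square root flips sign, contributing -2*(-4/5)*sqrt(1 - (7/9)/(-11)) = -2*(-4/5)*sqrt(106/99) = (8/165)*sqrt(1166).
Summing the contributions at ρ = 7/9 gives (8/165)*sqrt(1166).


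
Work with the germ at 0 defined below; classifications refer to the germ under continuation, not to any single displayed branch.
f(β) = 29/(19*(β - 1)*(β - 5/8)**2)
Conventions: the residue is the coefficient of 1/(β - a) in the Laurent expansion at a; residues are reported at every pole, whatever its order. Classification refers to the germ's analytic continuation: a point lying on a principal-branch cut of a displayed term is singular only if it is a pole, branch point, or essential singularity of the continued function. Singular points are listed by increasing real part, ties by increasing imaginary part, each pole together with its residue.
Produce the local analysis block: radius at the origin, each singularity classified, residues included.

Denominator factor (β - 5/8)^2: pole of order 2 at 5/8, modulus 5/8.
Denominator factor (β - 1): pole of order 1 at 1, modulus 1.
The radius of convergence is the smallest modulus among the singular points: 5/8.
At the order-2 pole 5/8 set g(β) = (β - (5/8))^2*f(β) = 29/(19*(β - 1)).
Order-2 pole: residue = g'(a); g'(5/8) = -1856/171, so the residue is -1856/171.
At the order-1 pole 1 set g(β) = (β - (1))*f(β) = 29/(19*(β - 5/8)**2).
Simple pole: residue = g(a) at a = 1, which is 1856/171.
List the singular points by increasing real part (a conjugate pair: the negative imaginary part first).

Radius of convergence at 0: 5/8.
At 5/8: a pole of order 2; residue -1856/171.
At 1: a pole of order 1; residue 1856/171.


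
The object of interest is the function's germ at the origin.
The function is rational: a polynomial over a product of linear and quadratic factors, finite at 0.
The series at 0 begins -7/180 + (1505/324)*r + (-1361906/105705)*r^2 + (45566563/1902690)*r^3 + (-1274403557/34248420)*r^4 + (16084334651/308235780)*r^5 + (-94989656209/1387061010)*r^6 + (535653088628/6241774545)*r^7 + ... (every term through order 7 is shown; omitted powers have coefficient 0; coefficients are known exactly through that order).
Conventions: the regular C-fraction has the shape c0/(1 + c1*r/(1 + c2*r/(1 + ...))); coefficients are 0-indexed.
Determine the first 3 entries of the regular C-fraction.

Taylor coefficients (read off): a_0 = -7/180, a_1 = 1505/324, a_2 = -1361906/105705.
c0 = a_0 = -7/180. Peel one level at a time: if S = 1 + c*r/S' with S'(0) = 1, then c is the r-coefficient of S and S' = c*r/(S - 1).
S_1 = c0/f = 1 + (1075/9)*r + (10911631/783)*r^2 + ...; c1 = 1075/9.
S_2 = c1*r/(S_1 - 1) = 1 + (-10911631/93525)*r + ...; c2 = -10911631/93525.

The regular C-fraction coefficients are [-7/180, 1075/9, -10911631/93525].


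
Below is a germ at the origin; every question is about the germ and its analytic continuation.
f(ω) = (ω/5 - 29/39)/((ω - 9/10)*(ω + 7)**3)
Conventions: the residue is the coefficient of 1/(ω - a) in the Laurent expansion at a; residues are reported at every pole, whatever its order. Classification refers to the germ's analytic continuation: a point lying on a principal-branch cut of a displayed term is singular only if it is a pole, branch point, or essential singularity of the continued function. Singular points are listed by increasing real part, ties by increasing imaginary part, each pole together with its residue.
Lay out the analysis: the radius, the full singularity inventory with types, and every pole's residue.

Denominator factor (ω - 9/10): pole of order 1 at 9/10, modulus 9/10.
Denominator factor (ω + 7)^3: pole of order 3 at -7, modulus 7.
The radius of convergence is the smallest modulus among the singular points: 9/10.
At the order-3 pole -7 set g(ω) = (ω - (-7))^3*f(ω) = (ω/5 - 29/39)/(ω - 9/10).
Order-3 pole: residue = g''(a)/2; g''(-7) = 43960/19228521, so the residue is 21980/19228521.
At the order-1 pole 9/10 set g(ω) = (ω - (9/10))*f(ω) = (ω/5 - 29/39)/(ω + 7)**3.
Simple pole: residue = g(a) at a = 9/10, which is -21980/19228521.
List the singular points by increasing real part (a conjugate pair: the negative imaginary part first).

Radius of convergence at 0: 9/10.
At -7: a pole of order 3; residue 21980/19228521.
At 9/10: a pole of order 1; residue -21980/19228521.


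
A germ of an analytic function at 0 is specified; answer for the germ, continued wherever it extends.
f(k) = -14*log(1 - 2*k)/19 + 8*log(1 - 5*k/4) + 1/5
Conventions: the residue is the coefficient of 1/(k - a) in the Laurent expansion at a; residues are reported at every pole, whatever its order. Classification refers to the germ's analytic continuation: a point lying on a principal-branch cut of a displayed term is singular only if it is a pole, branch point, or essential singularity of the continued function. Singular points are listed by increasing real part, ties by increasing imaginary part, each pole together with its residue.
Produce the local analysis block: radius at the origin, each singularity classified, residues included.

Branch term (-14/19)*log(1 - k/(1/2)): its argument vanishes at k = 1/2, a logarithmic branch point, modulus 1/2.
Branch term (8)*log(1 - k/(4/5)): its argument vanishes at k = 4/5, a logarithmic branch point, modulus 4/5.
The radius of convergence is the smallest modulus among the singular points: 1/2.
List the singular points by increasing real part (a conjugate pair: the negative imaginary part first).

Radius of convergence at 0: 1/2.
At 1/2: a logarithmic branch point.
At 4/5: a logarithmic branch point.


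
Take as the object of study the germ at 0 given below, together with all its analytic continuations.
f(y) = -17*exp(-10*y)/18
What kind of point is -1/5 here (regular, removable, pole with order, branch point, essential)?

There is no denominator, hence no pole anywhere.
The factor exp(-10*y) is entire.
So the germ continues analytically to -1/5.

The point is a regular point.


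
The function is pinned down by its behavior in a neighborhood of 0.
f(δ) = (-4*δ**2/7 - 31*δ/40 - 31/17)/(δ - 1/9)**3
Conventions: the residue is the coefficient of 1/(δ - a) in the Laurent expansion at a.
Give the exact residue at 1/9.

The residue is -4/7.

At the order-3 pole 1/9 set g(δ) = (δ - (1/9))^3*f(δ) = -4*δ**2/7 - 31*δ/40 - 31/17.
Order-3 pole: residue = g''(a)/2; g''(1/9) = -8/7, so the residue is -4/7.


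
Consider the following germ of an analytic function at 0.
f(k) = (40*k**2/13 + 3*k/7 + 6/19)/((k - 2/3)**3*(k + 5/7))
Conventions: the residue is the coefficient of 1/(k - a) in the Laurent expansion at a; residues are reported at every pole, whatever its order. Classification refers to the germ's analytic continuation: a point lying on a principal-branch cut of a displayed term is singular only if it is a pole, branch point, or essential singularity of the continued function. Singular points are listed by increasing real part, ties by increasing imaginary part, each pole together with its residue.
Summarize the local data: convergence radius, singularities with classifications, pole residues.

Radius of convergence at 0: 2/3.
At -5/7: a pole of order 1; residue -3613113/6024083.
At 2/3: a pole of order 3; residue 3613113/6024083.

Denominator factor (k + 5/7): pole of order 1 at -5/7, modulus 5/7.
Denominator factor (k - 2/3)^3: pole of order 3 at 2/3, modulus 2/3.
The radius of convergence is the smallest modulus among the singular points: 2/3.
At the order-1 pole -5/7 set g(k) = (k - (-5/7))*f(k) = (40*k**2/13 + 3*k/7 + 6/19)/(k - 2/3)**3.
Simple pole: residue = g(a) at a = -5/7, which is -3613113/6024083.
At the order-3 pole 2/3 set g(k) = (k - (2/3))^3*f(k) = (40*k**2/13 + 3*k/7 + 6/19)/(k + 5/7).
Order-3 pole: residue = g''(a)/2; g''(2/3) = 7226226/6024083, so the residue is 3613113/6024083.
List the singular points by increasing real part (a conjugate pair: the negative imaginary part first).


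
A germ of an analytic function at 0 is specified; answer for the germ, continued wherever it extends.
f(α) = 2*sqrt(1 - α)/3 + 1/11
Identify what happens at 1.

The point is an algebraic (square-root) branch point.

The term (2/3)*sqrt(1 - α/(1)) has argument 1 - 1/(1) = 0 at 1: a square-root (algebraic, two-sheeted) branch point; the remaining terms are analytic or single-valued there.


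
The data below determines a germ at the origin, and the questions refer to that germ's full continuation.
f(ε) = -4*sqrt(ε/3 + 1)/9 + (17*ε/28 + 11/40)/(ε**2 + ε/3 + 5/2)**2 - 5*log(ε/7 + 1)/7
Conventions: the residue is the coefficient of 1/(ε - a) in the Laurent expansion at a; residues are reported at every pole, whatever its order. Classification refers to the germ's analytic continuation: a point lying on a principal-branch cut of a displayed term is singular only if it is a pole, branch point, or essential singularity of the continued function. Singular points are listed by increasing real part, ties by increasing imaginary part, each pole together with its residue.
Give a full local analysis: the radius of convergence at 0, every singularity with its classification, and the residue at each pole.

Denominator factor (ε**2 + ε/3 + 5/2)^2: discriminant -89/9, complex-conjugate roots (-1/6) + ((1/6)*sqrt(89))*i and (-1/6) - ((1/6)*sqrt(89))*i; poles of order 2, moduli (1/2)*sqrt(10) and (1/2)*sqrt(10).
Branch term (-5/7)*log(1 - ε/(-7)): its argument vanishes at ε = -7, a logarithmic branch point, modulus 7.
Branch term (-4/9)*sqrt(1 - ε/(-3)): its argument vanishes at ε = -3, a square-root branch point, modulus 3.
The radius of convergence is the smallest modulus among the singular points: (1/2)*sqrt(10).
The branch terms are analytic at (-1/6) - ((1/6)*sqrt(89))*i and contribute nothing to the residue; only the rational part matters.
The factor ε**2 + ε/3 + 5/2 splits as (ε - a)(ε - a') with a = (-1/6) - ((1/6)*sqrt(89))*i, a' = (-1/6) + ((1/6)*sqrt(89))*i. At the order-2 pole a set g(ε) = (ε - a)^2*(rational part) = [17*ε/28 + 11/40] / (ε - a')^2.
Order-2 pole: residue = g'(a); g'((-1/6) - ((1/6)*sqrt(89))*i) = ((657/554470)*sqrt(89))*i, so the residue is ((657/554470)*sqrt(89))*i.
The branch terms are analytic at (-1/6) + ((1/6)*sqrt(89))*i and contribute nothing to the residue; only the rational part matters.
The factor ε**2 + ε/3 + 5/2 splits as (ε - a)(ε - a') with a = (-1/6) + ((1/6)*sqrt(89))*i, a' = (-1/6) - ((1/6)*sqrt(89))*i. At the order-2 pole a set g(ε) = (ε - a)^2*(rational part) = [17*ε/28 + 11/40] / (ε - a')^2.
Order-2 pole: residue = g'(a); g'((-1/6) + ((1/6)*sqrt(89))*i) = -((657/554470)*sqrt(89))*i, so the residue is -((657/554470)*sqrt(89))*i.
List the singular points by increasing real part (a conjugate pair: the negative imaginary part first).

Radius of convergence at 0: (1/2)*sqrt(10).
At -7: a logarithmic branch point.
At -3: an algebraic (square-root) branch point.
At (-1/6) - ((1/6)*sqrt(89))*i: a pole of order 2; residue ((657/554470)*sqrt(89))*i.
At (-1/6) + ((1/6)*sqrt(89))*i: a pole of order 2; residue -((657/554470)*sqrt(89))*i.


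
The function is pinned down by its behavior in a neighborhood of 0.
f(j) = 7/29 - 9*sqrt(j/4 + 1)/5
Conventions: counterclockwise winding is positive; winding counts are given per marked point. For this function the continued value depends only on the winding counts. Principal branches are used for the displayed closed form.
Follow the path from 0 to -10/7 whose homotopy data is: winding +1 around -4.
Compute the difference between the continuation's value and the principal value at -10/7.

The rational part is single-valued and drops out of the difference; each branch term changes only by its own monodromy.
(-9/5)*sqrt(1 - j/(-4)): winding +1 is odd, the square root flips sign, contributing -2*(-9/5)*sqrt(1 - (-10/7)/(-4)) = -2*(-9/5)*sqrt(9/14) = (27/35)*sqrt(14).
Summing the contributions at j = -10/7 gives (27/35)*sqrt(14).

Continued minus principal equals (27/35)*sqrt(14).


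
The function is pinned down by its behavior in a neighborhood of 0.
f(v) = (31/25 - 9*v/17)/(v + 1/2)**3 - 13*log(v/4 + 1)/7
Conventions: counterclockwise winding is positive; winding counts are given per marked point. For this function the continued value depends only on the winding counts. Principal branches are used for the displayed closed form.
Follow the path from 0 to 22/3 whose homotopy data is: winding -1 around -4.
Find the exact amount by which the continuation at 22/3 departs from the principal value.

Continued minus principal equals (26/7)*pi*i.

The rational part is single-valued and drops out of the difference; each branch term changes only by its own monodromy.
(-13/7)*log(1 - v/(-4)): each positive loop around -4 adds 2*pi*i to the log, so winding -1 contributes (-13/7)*(-1)*2*pi*i = (26/7)*pi*i.
Summing the contributions at v = 22/3 gives (26/7)*pi*i.


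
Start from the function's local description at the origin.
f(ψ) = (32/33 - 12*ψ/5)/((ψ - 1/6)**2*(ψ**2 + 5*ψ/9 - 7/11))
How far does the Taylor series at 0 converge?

Denominator factor (ψ**2 + 5*ψ/9 - 7/11): discriminant 2543/891, real irrational roots -5/18 + (1/198)*sqrt(27973) and -5/18 - (1/198)*sqrt(27973); poles of order 1, moduli -5/18 + (1/198)*sqrt(27973) and 5/18 + (1/198)*sqrt(27973).
Denominator factor (ψ - 1/6)^2: pole of order 2 at 1/6, modulus 1/6.
The radius of convergence is the smallest modulus among the singular points: 1/6.

The radius of convergence is 1/6.


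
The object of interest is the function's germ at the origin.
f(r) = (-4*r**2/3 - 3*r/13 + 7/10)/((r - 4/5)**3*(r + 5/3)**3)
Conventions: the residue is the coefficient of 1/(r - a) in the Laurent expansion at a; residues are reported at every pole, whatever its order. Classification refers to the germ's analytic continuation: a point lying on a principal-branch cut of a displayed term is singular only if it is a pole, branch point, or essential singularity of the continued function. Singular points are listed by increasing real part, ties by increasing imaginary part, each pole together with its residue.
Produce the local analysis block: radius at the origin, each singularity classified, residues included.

Denominator factor (r - 4/5)^3: pole of order 3 at 4/5, modulus 4/5.
Denominator factor (r + 5/3)^3: pole of order 3 at -5/3, modulus 5/3.
The radius of convergence is the smallest modulus among the singular points: 4/5.
At the order-3 pole -5/3 set g(r) = (r - (-5/3))^3*f(r) = (-4*r**2/3 - 3*r/13 + 7/10)/(r - 4/5)**3.
Order-3 pole: residue = g''(a)/2; g''(-5/3) = -11169000/69343957, so the residue is -5584500/69343957.
At the order-3 pole 4/5 set g(r) = (r - (4/5))^3*f(r) = (-4*r**2/3 - 3*r/13 + 7/10)/(r + 5/3)**3.
Order-3 pole: residue = g''(a)/2; g''(4/5) = 11169000/69343957, so the residue is 5584500/69343957.
List the singular points by increasing real part (a conjugate pair: the negative imaginary part first).

Radius of convergence at 0: 4/5.
At -5/3: a pole of order 3; residue -5584500/69343957.
At 4/5: a pole of order 3; residue 5584500/69343957.


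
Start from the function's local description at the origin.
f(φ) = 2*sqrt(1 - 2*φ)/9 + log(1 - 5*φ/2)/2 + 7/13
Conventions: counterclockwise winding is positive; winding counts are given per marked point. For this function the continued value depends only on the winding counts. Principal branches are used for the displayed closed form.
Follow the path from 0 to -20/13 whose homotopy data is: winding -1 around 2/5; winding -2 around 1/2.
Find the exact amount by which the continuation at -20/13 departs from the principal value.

Continued minus principal equals -pi*i.

The rational part is single-valued and drops out of the difference; each branch term changes only by its own monodromy.
(2/9)*sqrt(1 - φ/(1/2)): winding -2 is even, the square root returns to the same sheet, contribution 0.
(1/2)*log(1 - φ/(2/5)): each positive loop around 2/5 adds 2*pi*i to the log, so winding -1 contributes (1/2)*(-1)*2*pi*i = -pi*i.
Summing the contributions at φ = -20/13 gives -pi*i.


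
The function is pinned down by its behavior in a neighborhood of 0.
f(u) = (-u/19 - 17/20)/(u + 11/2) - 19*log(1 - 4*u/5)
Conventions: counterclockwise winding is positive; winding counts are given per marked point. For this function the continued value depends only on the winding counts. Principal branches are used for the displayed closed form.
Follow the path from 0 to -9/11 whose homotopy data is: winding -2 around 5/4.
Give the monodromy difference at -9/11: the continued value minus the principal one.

The rational part is single-valued and drops out of the difference; each branch term changes only by its own monodromy.
(-19)*log(1 - u/(5/4)): each positive loop around 5/4 adds 2*pi*i to the log, so winding -2 contributes (-19)*(-2)*2*pi*i = (76)*pi*i.
Summing the contributions at u = -9/11 gives (76)*pi*i.

Continued minus principal equals (76)*pi*i.


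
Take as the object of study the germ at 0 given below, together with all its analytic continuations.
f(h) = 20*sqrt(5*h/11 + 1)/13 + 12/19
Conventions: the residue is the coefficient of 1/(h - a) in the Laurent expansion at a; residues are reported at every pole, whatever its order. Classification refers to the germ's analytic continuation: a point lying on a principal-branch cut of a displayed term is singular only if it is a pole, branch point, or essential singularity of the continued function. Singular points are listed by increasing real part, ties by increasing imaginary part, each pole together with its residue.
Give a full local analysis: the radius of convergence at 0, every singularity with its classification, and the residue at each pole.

Branch term (20/13)*sqrt(1 - h/(-11/5)): its argument vanishes at h = -11/5, a square-root branch point, modulus 11/5.
The radius of convergence is the smallest modulus among the singular points: 11/5.

Radius of convergence at 0: 11/5.
At -11/5: an algebraic (square-root) branch point.


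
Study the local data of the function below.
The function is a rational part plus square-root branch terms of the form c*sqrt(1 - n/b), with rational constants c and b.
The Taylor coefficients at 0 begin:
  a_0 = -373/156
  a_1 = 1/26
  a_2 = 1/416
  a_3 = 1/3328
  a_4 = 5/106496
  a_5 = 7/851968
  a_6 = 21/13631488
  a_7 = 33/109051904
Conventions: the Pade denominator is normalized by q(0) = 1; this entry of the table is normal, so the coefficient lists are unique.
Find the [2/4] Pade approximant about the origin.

The Pade approximant has numerator coefficients [-373/156, 119087327/169307424, -604574299/13544593920]; denominator coefficients [1, -301811/1085304, 1319743/86824320, 1311/14470720, 661/463063040].

Taylor coefficients needed (read off): a_0 = -373/156, a_1 = 1/26, a_2 = 1/416, a_3 = 1/3328, a_4 = 5/106496, a_5 = 7/851968, a_6 = 21/13631488.
Write the denominator as Q(n) = 1 + q1*n + q2*n^2 + q3*n^3 + q4*n^4. Requiring Q*f - P = O(n^7) with deg P <= 2 kills the coefficients of n^3..n^6 in Q*f:
  n^3: a_3 + q1*a_2 + q2*a_1 + q3*a_0 = 0, i.e. 1/3328 + (1/416)*q1 + (1/26)*q2 + (-373/156)*q3 = 0.
  n^4: a_4 + q1*a_3 + q2*a_2 + q3*a_1 + q4*a_0 = 0, i.e. 5/106496 + (1/3328)*q1 + (1/416)*q2 + (1/26)*q3 + (-373/156)*q4 = 0.
  n^5: a_5 + q1*a_4 + q2*a_3 + q3*a_2 + q4*a_1 = 0, i.e. 7/851968 + (5/106496)*q1 + (1/3328)*q2 + (1/416)*q3 + (1/26)*q4 = 0.
  n^6: a_6 + q1*a_5 + q2*a_4 + q3*a_3 + q4*a_2 = 0, i.e. 21/13631488 + (7/851968)*q1 + (5/106496)*q2 + (1/3328)*q3 + (1/416)*q4 = 0.
Solving this linear system: q1 = -301811/1085304, q2 = 1319743/86824320, q3 = 1311/14470720, q4 = 661/463063040.
The numerator is Q*f truncated at degree 2: P0 = a_0 = -373/156; P1 = a_1 + q1*a_0 = 119087327/169307424; P2 = a_2 + q1*a_1 + q2*a_0 = -604574299/13544593920.


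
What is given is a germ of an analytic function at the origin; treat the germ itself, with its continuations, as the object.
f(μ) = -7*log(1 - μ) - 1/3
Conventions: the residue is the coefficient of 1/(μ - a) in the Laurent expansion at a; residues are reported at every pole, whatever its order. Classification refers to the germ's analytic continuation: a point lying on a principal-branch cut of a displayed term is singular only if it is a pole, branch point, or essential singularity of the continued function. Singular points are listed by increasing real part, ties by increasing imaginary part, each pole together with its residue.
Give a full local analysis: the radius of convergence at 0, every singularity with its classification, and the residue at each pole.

Branch term (-7)*log(1 - μ/(1)): its argument vanishes at μ = 1, a logarithmic branch point, modulus 1.
The radius of convergence is the smallest modulus among the singular points: 1.

Radius of convergence at 0: 1.
At 1: a logarithmic branch point.


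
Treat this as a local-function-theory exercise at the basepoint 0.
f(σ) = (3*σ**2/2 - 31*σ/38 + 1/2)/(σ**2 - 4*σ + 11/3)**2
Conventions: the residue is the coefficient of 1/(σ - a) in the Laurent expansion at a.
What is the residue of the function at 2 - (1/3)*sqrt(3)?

The residue is (249/76)*sqrt(3).


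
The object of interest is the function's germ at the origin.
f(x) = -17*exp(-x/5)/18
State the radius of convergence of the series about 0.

The factor exp(-x/5) is entire and contributes no finite singular point.
The polynomial part has no poles.
No finite singular points: the Taylor series at 0 converges everywhere.

The radius of convergence is infinite.


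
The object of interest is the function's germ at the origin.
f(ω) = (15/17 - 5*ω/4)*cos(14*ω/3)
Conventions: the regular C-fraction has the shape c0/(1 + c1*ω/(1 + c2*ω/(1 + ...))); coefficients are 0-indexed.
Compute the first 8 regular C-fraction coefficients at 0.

The regular C-fraction coefficients are [15/17, 17/12, -619/68, 392/51, 16660/16713, 28067/66852, -16296139/8420100, 363972/701675].

Taylor coefficients (expand at 0): a_0 = 15/17, a_1 = -5/4, a_2 = -490/51, a_3 = 245/18, a_4 = 24010/1377, a_5 = -12005/486, a_6 = -470596/37179, a_7 = 117649/6561.
c0 = a_0 = 15/17. Peel one level at a time: if S = 1 + c*ω/S' with S'(0) = 1, then c is the ω-coefficient of S and S' = c*ω/(S - 1).
S_1 = c0/f = 1 + (17/12)*ω + (619/48)*ω^2 + ...; c1 = 17/12.
S_2 = c1*ω/(S_1 - 1) = 1 + (-619/68)*ω + (60662/867)*ω^2 + ...; c2 = -619/68.
S_3 = c2*ω/(S_2 - 1) = 1 + (392/51)*ω + (-384160/50139)*ω^2 + ...; c3 = 392/51.
S_4 = c3*ω/(S_3 - 1) = 1 + (16660/16713)*ω + (-116899055/279324369)*ω^2 + ...; c4 = 16660/16713.
S_5 = c4*ω/(S_4 - 1) = 1 + (28067/66852)*ω + (16296139/20055600)*ω^2 + ...; c5 = 28067/66852.
S_6 = c5*ω/(S_5 - 1) = 1 + (-16296139/8420100)*ω + (494278192009/492347805625)*ω^2 + ...; c6 = -16296139/8420100.
S_7 = c6*ω/(S_6 - 1) = 1 + (363972/701675)*ω + ...; c7 = 363972/701675.


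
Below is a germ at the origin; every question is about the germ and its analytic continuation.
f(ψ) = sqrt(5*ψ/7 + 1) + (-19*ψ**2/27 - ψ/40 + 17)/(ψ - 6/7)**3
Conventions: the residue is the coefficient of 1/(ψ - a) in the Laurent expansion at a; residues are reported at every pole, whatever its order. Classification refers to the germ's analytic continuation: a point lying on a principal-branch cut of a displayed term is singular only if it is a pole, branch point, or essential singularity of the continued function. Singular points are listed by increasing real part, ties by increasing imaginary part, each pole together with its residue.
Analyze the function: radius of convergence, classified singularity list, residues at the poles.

Denominator factor (ψ - 6/7)^3: pole of order 3 at 6/7, modulus 6/7.
Branch term (1)*sqrt(1 - ψ/(-7/5)): its argument vanishes at ψ = -7/5, a square-root branch point, modulus 7/5.
The radius of convergence is the smallest modulus among the singular points: 6/7.
The branch term is analytic at 6/7 and contributes nothing to the residue; only the rational part matters.
At the order-3 pole 6/7 set g(ψ) = (ψ - (6/7))^3*(rational part) = -19*ψ**2/27 - ψ/40 + 17.
Order-3 pole: residue = g''(a)/2; g''(6/7) = -38/27, so the residue is -19/27.
List the singular points by increasing real part (a conjugate pair: the negative imaginary part first).

Radius of convergence at 0: 6/7.
At -7/5: an algebraic (square-root) branch point.
At 6/7: a pole of order 3; residue -19/27.


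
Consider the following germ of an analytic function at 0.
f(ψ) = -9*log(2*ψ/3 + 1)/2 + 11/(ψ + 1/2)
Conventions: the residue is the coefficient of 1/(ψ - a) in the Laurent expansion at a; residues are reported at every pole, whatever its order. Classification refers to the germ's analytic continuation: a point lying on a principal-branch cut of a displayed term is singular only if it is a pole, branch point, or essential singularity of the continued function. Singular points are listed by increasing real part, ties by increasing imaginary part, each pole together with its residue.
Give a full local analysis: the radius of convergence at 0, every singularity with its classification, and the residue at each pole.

Denominator factor (ψ + 1/2): pole of order 1 at -1/2, modulus 1/2.
Branch term (-9/2)*log(1 - ψ/(-3/2)): its argument vanishes at ψ = -3/2, a logarithmic branch point, modulus 3/2.
The radius of convergence is the smallest modulus among the singular points: 1/2.
The branch term is analytic at -1/2 and contributes nothing to the residue; only the rational part matters.
At the order-1 pole -1/2 set g(ψ) = (ψ - (-1/2))*(rational part) = 11.
Simple pole: residue = g(a) at a = -1/2, which is 11.
List the singular points by increasing real part (a conjugate pair: the negative imaginary part first).

Radius of convergence at 0: 1/2.
At -3/2: a logarithmic branch point.
At -1/2: a pole of order 1; residue 11.


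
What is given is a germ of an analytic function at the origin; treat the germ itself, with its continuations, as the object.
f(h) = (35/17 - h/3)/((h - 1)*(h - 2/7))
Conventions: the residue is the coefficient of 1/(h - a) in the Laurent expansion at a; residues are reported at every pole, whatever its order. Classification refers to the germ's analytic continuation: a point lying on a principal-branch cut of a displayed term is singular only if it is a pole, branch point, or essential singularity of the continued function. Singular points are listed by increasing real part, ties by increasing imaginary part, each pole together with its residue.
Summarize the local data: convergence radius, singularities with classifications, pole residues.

Radius of convergence at 0: 2/7.
At 2/7: a pole of order 1; residue -701/255.
At 1: a pole of order 1; residue 616/255.

Denominator factor (h - 1): pole of order 1 at 1, modulus 1.
Denominator factor (h - 2/7): pole of order 1 at 2/7, modulus 2/7.
The radius of convergence is the smallest modulus among the singular points: 2/7.
At the order-1 pole 2/7 set g(h) = (h - (2/7))*f(h) = (35/17 - h/3)/(h - 1).
Simple pole: residue = g(a) at a = 2/7, which is -701/255.
At the order-1 pole 1 set g(h) = (h - (1))*f(h) = (35/17 - h/3)/(h - 2/7).
Simple pole: residue = g(a) at a = 1, which is 616/255.
List the singular points by increasing real part (a conjugate pair: the negative imaginary part first).


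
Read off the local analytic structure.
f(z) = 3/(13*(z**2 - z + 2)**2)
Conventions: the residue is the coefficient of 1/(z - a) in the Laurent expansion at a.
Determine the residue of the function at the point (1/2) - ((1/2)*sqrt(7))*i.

The residue is ((6/637)*sqrt(7))*i.

The factor z**2 - z + 2 splits as (z - a)(z - a') with a = (1/2) - ((1/2)*sqrt(7))*i, a' = (1/2) + ((1/2)*sqrt(7))*i. At the order-2 pole a set g(z) = (z - a)^2*f(z) = [3/13] / (z - a')^2.
Order-2 pole: residue = g'(a); g'((1/2) - ((1/2)*sqrt(7))*i) = ((6/637)*sqrt(7))*i, so the residue is ((6/637)*sqrt(7))*i.


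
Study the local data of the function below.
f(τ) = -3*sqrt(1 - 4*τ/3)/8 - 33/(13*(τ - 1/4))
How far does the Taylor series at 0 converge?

Denominator factor (τ - 1/4): pole of order 1 at 1/4, modulus 1/4.
Branch term (-3/8)*sqrt(1 - τ/(3/4)): its argument vanishes at τ = 3/4, a square-root branch point, modulus 3/4.
The radius of convergence is the smallest modulus among the singular points: 1/4.

The radius of convergence is 1/4.


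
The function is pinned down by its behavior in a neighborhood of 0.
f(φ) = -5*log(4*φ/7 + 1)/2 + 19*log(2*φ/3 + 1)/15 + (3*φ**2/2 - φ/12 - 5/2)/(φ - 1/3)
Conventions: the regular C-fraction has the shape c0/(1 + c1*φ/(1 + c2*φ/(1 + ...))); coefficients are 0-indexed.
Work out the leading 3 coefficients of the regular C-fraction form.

The regular C-fraction coefficients are [15/2, -27929/9450, 19449391/263929050].

Taylor coefficients (expand at 0): a_0 = 15/2, a_1 = 27929/1260, a_2 = 1690177/26460.
c0 = a_0 = 15/2. Peel one level at a time: if S = 1 + c*φ/S' with S'(0) = 1, then c is the φ-coefficient of S and S' = c*φ/(S - 1).
S_1 = c0/f = 1 + (-27929/9450)*φ + (19449391/89302500)*φ^2 + ...; c1 = -27929/9450.
S_2 = c1*φ/(S_1 - 1) = 1 + (19449391/263929050)*φ + ...; c2 = 19449391/263929050.


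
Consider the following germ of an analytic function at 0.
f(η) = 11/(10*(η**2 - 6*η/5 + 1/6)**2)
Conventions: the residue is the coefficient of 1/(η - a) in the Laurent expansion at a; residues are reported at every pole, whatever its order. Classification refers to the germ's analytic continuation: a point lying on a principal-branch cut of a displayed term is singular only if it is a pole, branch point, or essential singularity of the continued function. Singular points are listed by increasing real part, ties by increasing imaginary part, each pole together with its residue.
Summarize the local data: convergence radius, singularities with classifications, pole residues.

Radius of convergence at 0: 3/5 - (1/30)*sqrt(174).
At 3/5 - (1/30)*sqrt(174): a pole of order 2; residue (825/3364)*sqrt(174).
At 3/5 + (1/30)*sqrt(174): a pole of order 2; residue -(825/3364)*sqrt(174).

Denominator factor (η**2 - 6*η/5 + 1/6)^2: discriminant 58/75, real irrational roots 3/5 + (1/30)*sqrt(174) and 3/5 - (1/30)*sqrt(174); poles of order 2, moduli 3/5 + (1/30)*sqrt(174) and 3/5 - (1/30)*sqrt(174).
The radius of convergence is the smallest modulus among the singular points: 3/5 - (1/30)*sqrt(174).
The factor η**2 - 6*η/5 + 1/6 splits as (η - a)(η - a') with a = 3/5 - (1/30)*sqrt(174), a' = 3/5 + (1/30)*sqrt(174). At the order-2 pole a set g(η) = (η - a)^2*f(η) = [11/10] / (η - a')^2.
Order-2 pole: residue = g'(a); g'(3/5 - (1/30)*sqrt(174)) = (825/3364)*sqrt(174), so the residue is (825/3364)*sqrt(174).
The factor η**2 - 6*η/5 + 1/6 splits as (η - a)(η - a') with a = 3/5 + (1/30)*sqrt(174), a' = 3/5 - (1/30)*sqrt(174). At the order-2 pole a set g(η) = (η - a)^2*f(η) = [11/10] / (η - a')^2.
Order-2 pole: residue = g'(a); g'(3/5 + (1/30)*sqrt(174)) = -(825/3364)*sqrt(174), so the residue is -(825/3364)*sqrt(174).
List the singular points by increasing real part (a conjugate pair: the negative imaginary part first).


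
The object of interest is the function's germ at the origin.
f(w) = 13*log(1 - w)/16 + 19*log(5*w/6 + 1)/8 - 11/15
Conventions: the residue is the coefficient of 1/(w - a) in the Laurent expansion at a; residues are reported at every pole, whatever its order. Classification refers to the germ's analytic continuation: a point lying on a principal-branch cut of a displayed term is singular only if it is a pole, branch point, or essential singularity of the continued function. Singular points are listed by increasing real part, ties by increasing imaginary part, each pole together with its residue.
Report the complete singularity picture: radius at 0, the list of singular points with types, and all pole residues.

Radius of convergence at 0: 1.
At -6/5: a logarithmic branch point.
At 1: a logarithmic branch point.

Branch term (13/16)*log(1 - w/(1)): its argument vanishes at w = 1, a logarithmic branch point, modulus 1.
Branch term (19/8)*log(1 - w/(-6/5)): its argument vanishes at w = -6/5, a logarithmic branch point, modulus 6/5.
The radius of convergence is the smallest modulus among the singular points: 1.
List the singular points by increasing real part (a conjugate pair: the negative imaginary part first).


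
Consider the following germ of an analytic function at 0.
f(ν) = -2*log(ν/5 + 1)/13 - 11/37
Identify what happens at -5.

The point is a logarithmic branch point.

The term (-2/13)*log(1 - ν/(-5)) has argument 1 - -5/(-5) = 0 at -5: a logarithmic (infinitely-sheeted) branch point; the remaining terms are analytic or single-valued there.


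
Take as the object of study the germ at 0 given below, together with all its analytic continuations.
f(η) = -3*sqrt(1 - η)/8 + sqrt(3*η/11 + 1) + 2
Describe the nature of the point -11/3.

The term (1)*sqrt(1 - η/(-11/3)) has argument 1 - -11/3/(-11/3) = 0 at -11/3: a square-root (algebraic, two-sheeted) branch point; the remaining terms are analytic or single-valued there.

The point is an algebraic (square-root) branch point.


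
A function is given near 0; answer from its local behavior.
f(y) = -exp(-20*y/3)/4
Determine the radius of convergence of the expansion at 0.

The radius of convergence is infinite.

The factor exp(-20*y/3) is entire and contributes no finite singular point.
The polynomial part has no poles.
No finite singular points: the Taylor series at 0 converges everywhere.


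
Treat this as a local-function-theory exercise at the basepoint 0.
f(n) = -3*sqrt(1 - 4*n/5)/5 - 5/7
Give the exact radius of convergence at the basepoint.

Branch term (-3/5)*sqrt(1 - n/(5/4)): its argument vanishes at n = 5/4, a square-root branch point, modulus 5/4.
The radius of convergence is the smallest modulus among the singular points: 5/4.

The radius of convergence is 5/4.


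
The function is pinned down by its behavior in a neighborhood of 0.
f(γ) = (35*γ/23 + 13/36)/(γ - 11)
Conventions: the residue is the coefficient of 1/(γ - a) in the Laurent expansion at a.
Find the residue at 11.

The residue is 14159/828.

At the order-1 pole 11 set g(γ) = (γ - (11))*f(γ) = 35*γ/23 + 13/36.
Simple pole: residue = g(a) at a = 11, which is 14159/828.


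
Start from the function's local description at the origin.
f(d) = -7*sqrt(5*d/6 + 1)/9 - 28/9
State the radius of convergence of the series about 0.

Branch term (-7/9)*sqrt(1 - d/(-6/5)): its argument vanishes at d = -6/5, a square-root branch point, modulus 6/5.
The radius of convergence is the smallest modulus among the singular points: 6/5.

The radius of convergence is 6/5.


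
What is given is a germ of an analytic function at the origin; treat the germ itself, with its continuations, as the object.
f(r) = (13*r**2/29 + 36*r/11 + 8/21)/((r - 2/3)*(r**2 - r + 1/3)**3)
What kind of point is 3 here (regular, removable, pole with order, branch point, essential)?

Denominator factors: r - 2/3 = 7/3 at r = 3; r**2 - r + 1/3 = 19/3 at r = 3 — none vanishes.
So the germ continues analytically to 3.

The point is a regular point.


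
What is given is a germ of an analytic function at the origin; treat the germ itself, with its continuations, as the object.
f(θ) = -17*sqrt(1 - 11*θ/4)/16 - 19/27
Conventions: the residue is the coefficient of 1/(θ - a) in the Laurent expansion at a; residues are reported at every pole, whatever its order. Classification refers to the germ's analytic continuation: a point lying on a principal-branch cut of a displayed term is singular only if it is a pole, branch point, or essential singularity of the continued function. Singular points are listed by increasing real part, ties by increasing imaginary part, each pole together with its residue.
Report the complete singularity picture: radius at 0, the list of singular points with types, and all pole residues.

Branch term (-17/16)*sqrt(1 - θ/(4/11)): its argument vanishes at θ = 4/11, a square-root branch point, modulus 4/11.
The radius of convergence is the smallest modulus among the singular points: 4/11.

Radius of convergence at 0: 4/11.
At 4/11: an algebraic (square-root) branch point.
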